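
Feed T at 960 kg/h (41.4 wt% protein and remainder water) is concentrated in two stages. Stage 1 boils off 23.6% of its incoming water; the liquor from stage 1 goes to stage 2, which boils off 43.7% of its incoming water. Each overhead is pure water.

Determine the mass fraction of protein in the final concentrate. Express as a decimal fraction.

0.622

water in feed = 960×0.586 = 562.56 kg/h.
After stage 1: water left = (1−0.236)×562.56 = 429.8; stream total = 827.24 kg/h.
After stage 2: water left = (1−0.437)×429.8 = 241.98; final concentrate = 639.42 kg/h.
protein fraction = 397.44/639.42 = 0.622.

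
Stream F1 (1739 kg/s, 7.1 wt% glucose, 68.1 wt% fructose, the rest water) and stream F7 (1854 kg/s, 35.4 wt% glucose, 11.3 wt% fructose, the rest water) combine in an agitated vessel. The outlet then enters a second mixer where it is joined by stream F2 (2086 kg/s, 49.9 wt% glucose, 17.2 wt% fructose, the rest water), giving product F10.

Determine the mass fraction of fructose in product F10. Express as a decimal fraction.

0.309

Overall, product flow = 5679 kg/s.
fructose in = 1739×0.681 + 1854×0.113 + 2086×0.172 = 1752.6 kg/s.
fructose fraction in F10 = 0.309.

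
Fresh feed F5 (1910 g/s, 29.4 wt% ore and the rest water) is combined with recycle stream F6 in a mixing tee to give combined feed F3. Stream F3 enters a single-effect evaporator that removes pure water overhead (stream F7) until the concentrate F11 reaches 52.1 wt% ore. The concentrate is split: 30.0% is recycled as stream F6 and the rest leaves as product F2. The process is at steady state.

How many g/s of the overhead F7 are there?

832.2 g/s

Overall ore balance (none leaves overhead): ore in fresh feed = ore in product, i.e. 1910×0.294 = (1−0.300)·F11·0.521.
F11 = 561.54/(0.521×0.700) = 1539.7 g/s.
Recycle F6 = 0.300×1539.7 = 461.92 g/s.
Combined feed F3 = 1910 + 461.92 = 2371.9 g/s.
Overhead F7 = F3 − F11 = 2371.9 − 1539.7 = 832.19 g/s.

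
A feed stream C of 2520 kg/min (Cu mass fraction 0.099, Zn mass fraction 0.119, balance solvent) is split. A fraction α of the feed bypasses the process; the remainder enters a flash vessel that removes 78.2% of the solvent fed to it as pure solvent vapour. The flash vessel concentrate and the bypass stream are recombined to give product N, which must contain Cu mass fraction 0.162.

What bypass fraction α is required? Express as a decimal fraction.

0.364

All 2520×0.099 = 249.48 kg/min of Cu reaches N, so N = 249.48/0.162 = 1540 kg/min and vapour = 980 kg/min.
The evaporator receives (1−α)·2520 of feed at 0.782 solvent and removes 0.782 of that solvent:
0.782×0.782×(1−α)×2520 = 980
(1−α) = 980/1541 = 0.6359;  α = 0.3641.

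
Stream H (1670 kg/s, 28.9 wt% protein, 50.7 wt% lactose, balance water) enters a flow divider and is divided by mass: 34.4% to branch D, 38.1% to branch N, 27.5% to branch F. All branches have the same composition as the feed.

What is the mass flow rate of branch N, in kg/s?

636.3 kg/s

Branch N flow = 0.381×1670 = 636.27 kg/s.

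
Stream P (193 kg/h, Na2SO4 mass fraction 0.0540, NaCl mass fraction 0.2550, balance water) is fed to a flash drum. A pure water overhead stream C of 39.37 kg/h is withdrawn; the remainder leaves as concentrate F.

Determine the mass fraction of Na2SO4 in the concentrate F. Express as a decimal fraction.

0.0678

Na2SO4 is not removed: 193×0.054 = 10.422 kg/h of Na2SO4 enters F.
Concentrate = 193 − 39.37 = 153.63 kg/h.
Mass fraction = 10.422/153.63 = 0.0678.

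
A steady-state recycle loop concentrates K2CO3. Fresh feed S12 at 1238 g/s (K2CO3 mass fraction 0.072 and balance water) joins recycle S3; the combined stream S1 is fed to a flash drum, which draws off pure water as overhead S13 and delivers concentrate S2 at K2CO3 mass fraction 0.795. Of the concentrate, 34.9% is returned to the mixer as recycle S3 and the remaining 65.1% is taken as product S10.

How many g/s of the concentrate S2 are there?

172.2 g/s

Overall K2CO3 balance (none leaves overhead): K2CO3 in fresh feed = K2CO3 in product, i.e. 1238×0.072 = (1−0.349)·S2·0.795.
S2 = 89.136/(0.795×0.651) = 172.23 g/s.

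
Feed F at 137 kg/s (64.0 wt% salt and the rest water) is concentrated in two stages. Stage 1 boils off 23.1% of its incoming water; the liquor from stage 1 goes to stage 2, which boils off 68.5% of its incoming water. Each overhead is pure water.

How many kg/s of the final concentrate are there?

water in feed = 137×0.360 = 49.32 kg/s.
After stage 1: water left = (1−0.231)×49.32 = 37.927; stream total = 125.61 kg/s.
After stage 2: water left = (1−0.685)×37.927 = 11.947; final concentrate = 99.627 kg/s.

99.63 kg/s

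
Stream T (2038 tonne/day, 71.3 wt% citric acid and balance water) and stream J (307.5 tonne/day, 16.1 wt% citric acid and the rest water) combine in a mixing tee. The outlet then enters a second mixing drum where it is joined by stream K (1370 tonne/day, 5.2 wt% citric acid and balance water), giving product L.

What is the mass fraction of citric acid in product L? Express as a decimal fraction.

0.424

Overall, product flow = 3715.5 tonne/day.
citric acid in = 2038×0.713 + 307.5×0.161 + 1370×0.052 = 1573.8 tonne/day.
citric acid fraction in L = 0.424.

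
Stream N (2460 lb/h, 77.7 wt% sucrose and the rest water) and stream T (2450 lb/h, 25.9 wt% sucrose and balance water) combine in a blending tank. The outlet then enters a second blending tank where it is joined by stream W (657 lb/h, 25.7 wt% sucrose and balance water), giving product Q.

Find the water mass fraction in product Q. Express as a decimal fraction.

0.512

Overall, product flow = 5567 lb/h.
water in = 2460×0.223 + 2450×0.741 + 657×0.743 = 2852.2 lb/h.
water fraction in Q = 0.512.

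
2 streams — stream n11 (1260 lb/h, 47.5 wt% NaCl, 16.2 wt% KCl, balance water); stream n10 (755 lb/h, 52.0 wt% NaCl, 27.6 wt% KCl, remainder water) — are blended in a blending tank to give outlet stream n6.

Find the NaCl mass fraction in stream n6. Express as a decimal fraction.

Total flow out = 1260 + 755 = 2015 lb/h.
NaCl in = 1260×0.475 + 755×0.520 = 991.1 lb/h.
NaCl mass fraction in n6 = 991.1/2015 = 0.492.

0.492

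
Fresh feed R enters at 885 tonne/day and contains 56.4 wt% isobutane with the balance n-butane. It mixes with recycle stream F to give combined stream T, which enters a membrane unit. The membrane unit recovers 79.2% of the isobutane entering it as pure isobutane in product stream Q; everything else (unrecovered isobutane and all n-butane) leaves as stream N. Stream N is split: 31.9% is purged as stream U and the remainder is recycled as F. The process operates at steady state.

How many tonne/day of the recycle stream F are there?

n-butane enters only via R and leaves only via the purge: 885×0.436 = 0.319×(n-butane in N), and the membrane unit passes all n-butane, so n-butane in T = n-butane in N = 1209.6 tonne/day.
isobutane in T: m_A = 885×0.564 + (1−0.319)·(1−0.792)·m_A, so m_A = 499.14/0.8584 = 581.51 tonne/day.
N = (1−0.792)×581.51 + 1209.6 = 1330.5 tonne/day.
Recycle F = (1−0.319)×1330.5 = 906.1 tonne/day.

906.1 tonne/day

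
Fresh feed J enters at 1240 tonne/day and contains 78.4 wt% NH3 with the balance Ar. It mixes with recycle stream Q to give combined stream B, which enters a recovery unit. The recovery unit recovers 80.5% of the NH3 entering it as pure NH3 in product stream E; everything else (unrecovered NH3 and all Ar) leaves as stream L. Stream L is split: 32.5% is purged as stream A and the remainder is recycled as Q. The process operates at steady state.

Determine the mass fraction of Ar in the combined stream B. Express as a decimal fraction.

0.4240

Ar enters only via J and leaves only via the purge: 1240×0.216 = 0.325×(Ar in L), and the recovery unit passes all Ar, so Ar in B = Ar in L = 824.12 tonne/day.
NH3 in B: m_A = 1240×0.784 + (1−0.325)·(1−0.805)·m_A, so m_A = 972.16/0.8684 = 1119.5 tonne/day.
B = 1119.5 + 824.12 = 1943.6 tonne/day.
Ar fraction in B = 824.12/1943.6 = 0.4240.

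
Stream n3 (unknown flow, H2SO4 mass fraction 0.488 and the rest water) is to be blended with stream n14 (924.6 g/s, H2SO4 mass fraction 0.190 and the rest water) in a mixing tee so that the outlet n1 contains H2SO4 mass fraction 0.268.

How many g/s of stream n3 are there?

Let n3 be the unknown flow. Total out = 924.6 + n3.
H2SO4 balance: 175.67 + 0.488·n3 = 0.268·(924.6 + n3)
(0.488 − 0.268)·n3 = 0.268×924.6 − 175.67 = 72.119
n3 = 72.119 / 0.220 = 327.81 g/s

327.8 g/s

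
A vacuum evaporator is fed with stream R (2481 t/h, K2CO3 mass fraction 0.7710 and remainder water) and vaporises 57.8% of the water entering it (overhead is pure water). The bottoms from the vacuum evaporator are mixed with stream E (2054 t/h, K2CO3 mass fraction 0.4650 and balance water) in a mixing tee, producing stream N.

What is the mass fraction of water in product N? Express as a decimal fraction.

Vapour removed = 0.578×0.229×2481 = 328.39 t/h; concentrate = 2152.6 t/h.
water reaching the mixer = 239.76 (from concentrate) + 2054×0.535 = 1338.6 t/h.
Product flow = 2152.6 + 2054 = 4206.6 t/h; water fraction = 0.3182.

0.3182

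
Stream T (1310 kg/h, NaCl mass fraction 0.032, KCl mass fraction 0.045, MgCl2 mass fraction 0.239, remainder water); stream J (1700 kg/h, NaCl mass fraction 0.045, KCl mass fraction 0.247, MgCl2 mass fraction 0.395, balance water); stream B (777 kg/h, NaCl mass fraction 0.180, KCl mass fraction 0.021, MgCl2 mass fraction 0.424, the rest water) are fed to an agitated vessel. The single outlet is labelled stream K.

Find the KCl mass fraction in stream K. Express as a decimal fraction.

Total flow out = 1310 + 1700 + 777 = 3787 kg/h.
KCl in = 1310×0.045 + 1700×0.247 + 777×0.021 = 495.17 kg/h.
KCl mass fraction in K = 495.17/3787 = 0.131.

0.131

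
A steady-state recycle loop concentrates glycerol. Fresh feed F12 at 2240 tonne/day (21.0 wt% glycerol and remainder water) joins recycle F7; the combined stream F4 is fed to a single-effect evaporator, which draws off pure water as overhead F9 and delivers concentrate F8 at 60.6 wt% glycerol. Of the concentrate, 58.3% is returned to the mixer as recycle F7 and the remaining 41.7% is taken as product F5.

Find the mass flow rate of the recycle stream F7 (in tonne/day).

1085 tonne/day

Overall glycerol balance (none leaves overhead): glycerol in fresh feed = glycerol in product, i.e. 2240×0.210 = (1−0.583)·F8·0.606.
F8 = 470.4/(0.606×0.417) = 1861.5 tonne/day.
Recycle F7 = 0.583×1861.5 = 1085.2 tonne/day.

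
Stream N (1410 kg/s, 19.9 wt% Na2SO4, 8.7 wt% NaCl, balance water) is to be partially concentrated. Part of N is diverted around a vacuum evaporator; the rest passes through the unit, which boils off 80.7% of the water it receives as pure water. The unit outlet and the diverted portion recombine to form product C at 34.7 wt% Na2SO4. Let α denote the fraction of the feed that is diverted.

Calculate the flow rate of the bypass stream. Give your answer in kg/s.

366.3 kg/s

All 1410×0.199 = 280.59 kg/s of Na2SO4 reaches C, so C = 280.59/0.347 = 808.62 kg/s and vapour = 601.38 kg/s.
The evaporator receives (1−α)·1410 of feed at 0.714 water and removes 0.807 of that water:
0.807×0.714×(1−α)×1410 = 601.38
(1−α) = 601.38/812.44 = 0.7402;  α = 0.2598.
Bypass flow = 0.2598×1410 = 366.29 kg/s.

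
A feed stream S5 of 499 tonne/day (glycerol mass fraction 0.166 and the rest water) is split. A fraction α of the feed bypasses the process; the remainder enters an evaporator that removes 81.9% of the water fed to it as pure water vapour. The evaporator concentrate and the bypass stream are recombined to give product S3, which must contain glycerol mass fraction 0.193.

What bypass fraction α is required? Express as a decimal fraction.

0.795

All 499×0.166 = 82.834 tonne/day of glycerol reaches S3, so S3 = 82.834/0.193 = 429.19 tonne/day and vapour = 69.808 tonne/day.
The evaporator receives (1−α)·499 of feed at 0.834 water and removes 0.819 of that water:
0.819×0.834×(1−α)×499 = 69.808
(1−α) = 69.808/340.84 = 0.2048;  α = 0.7952.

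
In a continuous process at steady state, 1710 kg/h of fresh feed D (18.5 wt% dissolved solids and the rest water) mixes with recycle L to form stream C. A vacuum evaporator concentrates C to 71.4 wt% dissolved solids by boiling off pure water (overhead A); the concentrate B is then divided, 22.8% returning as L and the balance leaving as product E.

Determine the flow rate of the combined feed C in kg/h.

1841 kg/h

Overall dissolved solids balance (none leaves overhead): dissolved solids in fresh feed = dissolved solids in product, i.e. 1710×0.185 = (1−0.228)·B·0.714.
B = 316.35/(0.714×0.772) = 573.92 kg/h.
Recycle L = 0.228×573.92 = 130.85 kg/h.
Combined feed C = 1710 + 130.85 = 1840.9 kg/h.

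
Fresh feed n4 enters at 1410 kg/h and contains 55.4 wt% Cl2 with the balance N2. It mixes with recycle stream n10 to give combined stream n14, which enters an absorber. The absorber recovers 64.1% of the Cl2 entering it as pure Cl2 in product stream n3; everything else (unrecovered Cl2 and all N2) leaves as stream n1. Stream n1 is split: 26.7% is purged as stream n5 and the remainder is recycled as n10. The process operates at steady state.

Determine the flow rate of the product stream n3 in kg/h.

Cl2 in n14: m_A = 1410×0.554 + (1−0.267)·(1−0.641)·m_A, so m_A = 781.14/0.7369 = 1060.1 kg/h.
Product n3 = 0.641×1060.1 = 679.53 kg/h.

679.5 kg/h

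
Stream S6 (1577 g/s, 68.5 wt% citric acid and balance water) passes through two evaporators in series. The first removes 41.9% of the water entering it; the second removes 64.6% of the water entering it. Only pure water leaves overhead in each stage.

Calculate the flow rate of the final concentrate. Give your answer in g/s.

1182 g/s

water in feed = 1577×0.315 = 496.75 g/s.
After stage 1: water left = (1−0.419)×496.75 = 288.61; stream total = 1368.9 g/s.
After stage 2: water left = (1−0.646)×288.61 = 102.17; final concentrate = 1182.4 g/s.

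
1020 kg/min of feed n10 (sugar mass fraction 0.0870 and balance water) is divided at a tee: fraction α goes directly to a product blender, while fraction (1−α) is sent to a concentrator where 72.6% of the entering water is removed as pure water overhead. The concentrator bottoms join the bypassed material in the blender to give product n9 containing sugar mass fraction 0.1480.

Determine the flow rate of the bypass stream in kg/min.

All 1020×0.087 = 88.74 kg/min of sugar reaches n9, so n9 = 88.74/0.148 = 599.59 kg/min and vapour = 420.41 kg/min.
The evaporator receives (1−α)·1020 of feed at 0.913 water and removes 0.726 of that water:
0.726×0.913×(1−α)×1020 = 420.41
(1−α) = 420.41/676.09 = 0.6218;  α = 0.3782.
Bypass flow = 0.3782×1020 = 385.75 kg/min.

385.7 kg/min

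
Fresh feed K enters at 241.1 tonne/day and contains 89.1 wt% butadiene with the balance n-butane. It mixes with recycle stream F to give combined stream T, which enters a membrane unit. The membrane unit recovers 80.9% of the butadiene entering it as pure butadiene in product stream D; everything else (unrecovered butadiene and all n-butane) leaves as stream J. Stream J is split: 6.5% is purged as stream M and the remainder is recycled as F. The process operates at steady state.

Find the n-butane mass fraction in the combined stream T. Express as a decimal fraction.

0.607

n-butane enters only via K and leaves only via the purge: 241.1×0.109 = 0.065×(n-butane in J), and the membrane unit passes all n-butane, so n-butane in T = n-butane in J = 404.31 tonne/day.
butadiene in T: m_A = 241.1×0.891 + (1−0.065)·(1−0.809)·m_A, so m_A = 214.82/0.8214 = 261.52 tonne/day.
T = 261.52 + 404.31 = 665.83 tonne/day.
n-butane fraction in T = 404.31/665.83 = 0.607.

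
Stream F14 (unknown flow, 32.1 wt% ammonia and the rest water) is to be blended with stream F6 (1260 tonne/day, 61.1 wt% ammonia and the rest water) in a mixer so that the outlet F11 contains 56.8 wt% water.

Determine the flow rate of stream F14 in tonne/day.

2032 tonne/day

Let F14 be the unknown flow. Total out = 1260 + F14.
water balance: 490.14 + 0.679·F14 = 0.568·(1260 + F14)
(0.679 − 0.568)·F14 = 0.568×1260 − 490.14 = 225.54
F14 = 225.54 / 0.111 = 2031.9 tonne/day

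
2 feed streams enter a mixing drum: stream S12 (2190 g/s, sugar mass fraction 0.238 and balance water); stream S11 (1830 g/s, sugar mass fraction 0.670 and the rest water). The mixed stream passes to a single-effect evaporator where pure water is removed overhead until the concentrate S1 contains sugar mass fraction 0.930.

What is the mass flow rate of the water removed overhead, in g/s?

sugar entering = 2190×0.238 + 1830×0.670 = 1747.3 g/s.
All sugar reports to S1, so S1 = 1747.3/0.930 = 1878.8 g/s.
Total feed = 4020 g/s; overhead = 4020 − 1878.8 = 2141.2 g/s.

2141 g/s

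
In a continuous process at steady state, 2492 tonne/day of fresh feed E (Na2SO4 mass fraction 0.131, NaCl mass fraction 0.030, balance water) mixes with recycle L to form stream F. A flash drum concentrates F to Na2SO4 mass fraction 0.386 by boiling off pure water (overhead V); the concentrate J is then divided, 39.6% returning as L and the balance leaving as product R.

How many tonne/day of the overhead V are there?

1646 tonne/day

Overall Na2SO4 balance (none leaves overhead): Na2SO4 in fresh feed = Na2SO4 in product, i.e. 2492×0.131 = (1−0.396)·J·0.386.
J = 326.45/(0.386×0.604) = 1400.2 tonne/day.
Recycle L = 0.396×1400.2 = 554.49 tonne/day.
Combined feed F = 2492 + 554.49 = 3046.5 tonne/day.
Overhead V = F − J = 3046.5 − 1400.2 = 1646.3 tonne/day.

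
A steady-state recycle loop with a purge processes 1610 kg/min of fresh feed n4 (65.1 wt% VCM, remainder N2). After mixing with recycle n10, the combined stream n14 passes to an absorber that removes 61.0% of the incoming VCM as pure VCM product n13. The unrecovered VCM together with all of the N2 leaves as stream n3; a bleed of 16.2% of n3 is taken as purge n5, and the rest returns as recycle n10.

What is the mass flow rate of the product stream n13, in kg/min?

949.7 kg/min

VCM in n14: m_A = 1610×0.651 + (1−0.162)·(1−0.610)·m_A, so m_A = 1048.1/0.6732 = 1557 kg/min.
Product n13 = 0.610×1557 = 949.74 kg/min.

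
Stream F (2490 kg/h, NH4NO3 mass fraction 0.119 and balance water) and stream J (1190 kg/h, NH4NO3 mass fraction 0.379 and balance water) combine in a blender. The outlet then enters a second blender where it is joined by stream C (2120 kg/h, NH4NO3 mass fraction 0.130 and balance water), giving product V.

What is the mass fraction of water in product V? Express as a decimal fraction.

Overall, product flow = 5800 kg/h.
water in = 2490×0.881 + 1190×0.621 + 2120×0.870 = 4777.1 kg/h.
water fraction in V = 0.824.

0.824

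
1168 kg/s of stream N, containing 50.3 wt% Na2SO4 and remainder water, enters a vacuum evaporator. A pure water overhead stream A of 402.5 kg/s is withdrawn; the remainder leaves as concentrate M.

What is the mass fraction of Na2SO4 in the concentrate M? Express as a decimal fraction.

Na2SO4 is not removed: 1168×0.503 = 587.5 kg/s of Na2SO4 enters M.
Concentrate = 1168 − 402.5 = 765.5 kg/s.
Mass fraction = 587.5/765.5 = 0.7675.

0.7675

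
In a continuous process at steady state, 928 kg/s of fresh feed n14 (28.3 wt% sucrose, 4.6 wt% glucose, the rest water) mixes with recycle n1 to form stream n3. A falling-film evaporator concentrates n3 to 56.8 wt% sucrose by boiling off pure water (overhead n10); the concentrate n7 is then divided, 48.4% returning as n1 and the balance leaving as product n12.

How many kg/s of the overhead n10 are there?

Overall sucrose balance (none leaves overhead): sucrose in fresh feed = sucrose in product, i.e. 928×0.283 = (1−0.484)·n7·0.568.
n7 = 262.62/(0.568×0.516) = 896.06 kg/s.
Recycle n1 = 0.484×896.06 = 433.69 kg/s.
Combined feed n3 = 928 + 433.69 = 1361.7 kg/s.
Overhead n10 = n3 − n7 = 1361.7 − 896.06 = 465.63 kg/s.

465.6 kg/s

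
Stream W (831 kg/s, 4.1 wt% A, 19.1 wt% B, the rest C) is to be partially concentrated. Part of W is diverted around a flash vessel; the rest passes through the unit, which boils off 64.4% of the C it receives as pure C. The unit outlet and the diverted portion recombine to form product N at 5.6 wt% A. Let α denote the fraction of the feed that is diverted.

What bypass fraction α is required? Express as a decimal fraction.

0.458

All 831×0.041 = 34.071 kg/s of A reaches N, so N = 34.071/0.056 = 608.41 kg/s and vapour = 222.59 kg/s.
The evaporator receives (1−α)·831 of feed at 0.768 C and removes 0.644 of that C:
0.644×0.768×(1−α)×831 = 222.59
(1−α) = 222.59/411.01 = 0.5416;  α = 0.4584.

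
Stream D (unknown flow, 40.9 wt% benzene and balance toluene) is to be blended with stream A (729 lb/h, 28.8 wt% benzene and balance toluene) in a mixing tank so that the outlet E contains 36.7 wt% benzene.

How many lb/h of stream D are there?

Let D be the unknown flow. Total out = 729 + D.
benzene balance: 209.95 + 0.409·D = 0.367·(729 + D)
(0.409 − 0.367)·D = 0.367×729 − 209.95 = 57.591
D = 57.591 / 0.042 = 1371.2 lb/h

1371 lb/h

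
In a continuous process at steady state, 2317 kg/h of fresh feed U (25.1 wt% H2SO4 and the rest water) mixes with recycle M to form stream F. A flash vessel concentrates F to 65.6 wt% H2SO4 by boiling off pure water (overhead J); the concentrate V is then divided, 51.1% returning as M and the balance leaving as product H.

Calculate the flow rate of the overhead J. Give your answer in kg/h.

1430 kg/h

Overall H2SO4 balance (none leaves overhead): H2SO4 in fresh feed = H2SO4 in product, i.e. 2317×0.251 = (1−0.511)·V·0.656.
V = 581.57/(0.656×0.489) = 1813 kg/h.
Recycle M = 0.511×1813 = 926.42 kg/h.
Combined feed F = 2317 + 926.42 = 3243.4 kg/h.
Overhead J = F − V = 3243.4 − 1813 = 1430.5 kg/h.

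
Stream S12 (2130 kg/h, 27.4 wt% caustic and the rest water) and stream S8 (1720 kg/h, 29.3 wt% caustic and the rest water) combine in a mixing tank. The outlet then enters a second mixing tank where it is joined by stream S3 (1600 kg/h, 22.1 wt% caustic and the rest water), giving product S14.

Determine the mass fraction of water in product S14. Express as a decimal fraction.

0.736

Overall, product flow = 5450 kg/h.
water in = 2130×0.726 + 1720×0.707 + 1600×0.779 = 4008.8 kg/h.
water fraction in S14 = 0.736.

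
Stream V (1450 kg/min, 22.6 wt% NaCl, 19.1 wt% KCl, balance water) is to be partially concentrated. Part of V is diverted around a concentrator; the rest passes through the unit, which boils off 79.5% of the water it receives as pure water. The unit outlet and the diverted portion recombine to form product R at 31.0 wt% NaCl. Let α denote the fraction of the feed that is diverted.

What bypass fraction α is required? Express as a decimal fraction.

All 1450×0.226 = 327.7 kg/min of NaCl reaches R, so R = 327.7/0.310 = 1057.1 kg/min and vapour = 392.9 kg/min.
The evaporator receives (1−α)·1450 of feed at 0.583 water and removes 0.795 of that water:
0.795×0.583×(1−α)×1450 = 392.9
(1−α) = 392.9/672.05 = 0.5846;  α = 0.4154.

0.415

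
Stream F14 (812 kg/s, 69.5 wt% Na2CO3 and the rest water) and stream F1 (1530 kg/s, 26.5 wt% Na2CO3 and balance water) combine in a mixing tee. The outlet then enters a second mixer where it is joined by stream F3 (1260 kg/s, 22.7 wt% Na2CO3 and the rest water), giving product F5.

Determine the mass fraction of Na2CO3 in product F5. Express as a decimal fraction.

Overall, product flow = 3602 kg/s.
Na2CO3 in = 812×0.695 + 1530×0.265 + 1260×0.227 = 1255.8 kg/s.
Na2CO3 fraction in F5 = 0.349.

0.349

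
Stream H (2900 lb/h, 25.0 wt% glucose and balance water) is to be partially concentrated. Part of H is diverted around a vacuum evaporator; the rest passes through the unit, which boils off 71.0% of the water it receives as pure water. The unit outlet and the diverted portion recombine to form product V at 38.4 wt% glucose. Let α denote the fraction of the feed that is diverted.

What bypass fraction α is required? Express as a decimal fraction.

All 2900×0.250 = 725 lb/h of glucose reaches V, so V = 725/0.384 = 1888 lb/h and vapour = 1012 lb/h.
The evaporator receives (1−α)·2900 of feed at 0.750 water and removes 0.710 of that water:
0.710×0.750×(1−α)×2900 = 1012
(1−α) = 1012/1544.2 = 0.6553;  α = 0.3447.

0.345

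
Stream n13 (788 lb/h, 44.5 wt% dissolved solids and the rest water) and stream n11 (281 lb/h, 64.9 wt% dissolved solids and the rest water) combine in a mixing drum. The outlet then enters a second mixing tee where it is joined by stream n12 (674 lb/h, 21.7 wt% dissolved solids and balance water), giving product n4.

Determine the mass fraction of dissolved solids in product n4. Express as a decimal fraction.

Overall, product flow = 1743 lb/h.
dissolved solids in = 788×0.445 + 281×0.649 + 674×0.217 = 679.29 lb/h.
dissolved solids fraction in n4 = 0.390.

0.390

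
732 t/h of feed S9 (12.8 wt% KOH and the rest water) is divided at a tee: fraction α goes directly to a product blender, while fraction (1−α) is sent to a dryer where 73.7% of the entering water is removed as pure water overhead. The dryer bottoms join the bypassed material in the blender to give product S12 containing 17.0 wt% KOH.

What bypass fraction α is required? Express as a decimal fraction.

All 732×0.128 = 93.696 t/h of KOH reaches S12, so S12 = 93.696/0.170 = 551.15 t/h and vapour = 180.85 t/h.
The evaporator receives (1−α)·732 of feed at 0.872 water and removes 0.737 of that water:
0.737×0.872×(1−α)×732 = 180.85
(1−α) = 180.85/470.43 = 0.3844;  α = 0.6156.

0.616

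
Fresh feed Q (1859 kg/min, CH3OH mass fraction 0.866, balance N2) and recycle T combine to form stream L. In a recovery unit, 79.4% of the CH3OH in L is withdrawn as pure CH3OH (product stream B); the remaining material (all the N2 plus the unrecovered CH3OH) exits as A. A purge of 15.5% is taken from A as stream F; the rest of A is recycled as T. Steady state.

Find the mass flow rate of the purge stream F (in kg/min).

N2 enters only via Q and leaves only via the purge: 1859×0.134 = 0.155×(N2 in A), and the recovery unit passes all N2, so N2 in L = N2 in A = 1607.1 kg/min.
CH3OH in L: m_A = 1859×0.866 + (1−0.155)·(1−0.794)·m_A, so m_A = 1609.9/0.8259 = 1949.2 kg/min.
A = (1−0.794)×1949.2 + 1607.1 = 2008.7 kg/min.
Purge F = 0.155×2008.7 = 311.34 kg/min.

311.3 kg/min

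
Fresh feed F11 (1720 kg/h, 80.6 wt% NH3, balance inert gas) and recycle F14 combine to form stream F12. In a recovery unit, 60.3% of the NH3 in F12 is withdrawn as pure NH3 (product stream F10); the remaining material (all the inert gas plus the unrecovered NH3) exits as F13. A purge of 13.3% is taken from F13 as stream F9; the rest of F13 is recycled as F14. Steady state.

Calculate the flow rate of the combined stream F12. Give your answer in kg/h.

4623 kg/h

inert gas enters only via F11 and leaves only via the purge: 1720×0.194 = 0.133×(inert gas in F13), and the recovery unit passes all inert gas, so inert gas in F12 = inert gas in F13 = 2508.9 kg/h.
NH3 in F12: m_A = 1720×0.806 + (1−0.133)·(1−0.603)·m_A, so m_A = 1386.3/0.6558 = 2113.9 kg/h.
F12 = 2113.9 + 2508.9 = 4622.8 kg/h.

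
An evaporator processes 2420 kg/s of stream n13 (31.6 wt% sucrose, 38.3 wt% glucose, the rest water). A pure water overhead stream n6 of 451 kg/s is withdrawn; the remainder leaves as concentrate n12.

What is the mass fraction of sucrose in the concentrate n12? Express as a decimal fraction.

0.388

sucrose is not removed: 2420×0.316 = 764.72 kg/s of sucrose enters n12.
Concentrate = 2420 − 451 = 1969 kg/s.
Mass fraction = 764.72/1969 = 0.388.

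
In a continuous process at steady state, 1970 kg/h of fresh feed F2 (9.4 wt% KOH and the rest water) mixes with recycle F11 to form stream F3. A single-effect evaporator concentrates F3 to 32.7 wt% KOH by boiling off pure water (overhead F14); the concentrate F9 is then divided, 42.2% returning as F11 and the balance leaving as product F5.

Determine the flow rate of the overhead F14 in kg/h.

1404 kg/h

Overall KOH balance (none leaves overhead): KOH in fresh feed = KOH in product, i.e. 1970×0.094 = (1−0.422)·F9·0.327.
F9 = 185.18/(0.327×0.578) = 979.76 kg/h.
Recycle F11 = 0.422×979.76 = 413.46 kg/h.
Combined feed F3 = 1970 + 413.46 = 2383.5 kg/h.
Overhead F14 = F3 − F9 = 2383.5 − 979.76 = 1403.7 kg/h.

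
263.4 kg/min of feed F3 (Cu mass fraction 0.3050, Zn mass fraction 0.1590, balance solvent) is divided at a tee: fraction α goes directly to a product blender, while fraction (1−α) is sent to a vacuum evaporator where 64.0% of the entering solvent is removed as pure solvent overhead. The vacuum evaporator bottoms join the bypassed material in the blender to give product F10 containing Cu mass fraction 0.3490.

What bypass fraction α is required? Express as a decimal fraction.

0.632

All 263.4×0.305 = 80.337 kg/min of Cu reaches F10, so F10 = 80.337/0.349 = 230.19 kg/min and vapour = 33.208 kg/min.
The evaporator receives (1−α)·263.4 of feed at 0.536 solvent and removes 0.640 of that solvent:
0.640×0.536×(1−α)×263.4 = 33.208
(1−α) = 33.208/90.357 = 0.3675;  α = 0.6325.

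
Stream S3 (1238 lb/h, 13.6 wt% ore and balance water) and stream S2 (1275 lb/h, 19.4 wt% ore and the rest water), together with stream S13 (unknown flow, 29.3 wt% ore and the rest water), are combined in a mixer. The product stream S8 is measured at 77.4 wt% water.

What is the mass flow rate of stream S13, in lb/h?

Let S13 be the unknown flow. Total out = 2513 + S13.
water balance: 2097.3 + 0.707·S13 = 0.774·(2513 + S13)
(0.707 − 0.774)·S13 = 0.774×2513 − 2097.3 = -152.22
S13 = -152.22 / -0.067 = 2271.9 lb/h

2272 lb/h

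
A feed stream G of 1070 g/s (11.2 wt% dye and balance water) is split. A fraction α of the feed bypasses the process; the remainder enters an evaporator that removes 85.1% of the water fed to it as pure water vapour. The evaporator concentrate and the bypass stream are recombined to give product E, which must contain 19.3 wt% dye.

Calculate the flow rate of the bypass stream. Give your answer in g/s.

All 1070×0.112 = 119.84 g/s of dye reaches E, so E = 119.84/0.193 = 620.93 g/s and vapour = 449.07 g/s.
The evaporator receives (1−α)·1070 of feed at 0.888 water and removes 0.851 of that water:
0.851×0.888×(1−α)×1070 = 449.07
(1−α) = 449.07/808.59 = 0.5554;  α = 0.4446.
Bypass flow = 0.4446×1070 = 475.75 g/s.

475.8 g/s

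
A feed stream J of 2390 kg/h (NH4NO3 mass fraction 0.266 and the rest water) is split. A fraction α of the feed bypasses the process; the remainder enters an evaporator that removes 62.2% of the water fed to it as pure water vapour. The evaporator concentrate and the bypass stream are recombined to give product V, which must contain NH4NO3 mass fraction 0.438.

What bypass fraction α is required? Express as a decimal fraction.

All 2390×0.266 = 635.74 kg/h of NH4NO3 reaches V, so V = 635.74/0.438 = 1451.5 kg/h and vapour = 938.54 kg/h.
The evaporator receives (1−α)·2390 of feed at 0.734 water and removes 0.622 of that water:
0.622×0.734×(1−α)×2390 = 938.54
(1−α) = 938.54/1091.1 = 0.8601;  α = 0.1399.

0.140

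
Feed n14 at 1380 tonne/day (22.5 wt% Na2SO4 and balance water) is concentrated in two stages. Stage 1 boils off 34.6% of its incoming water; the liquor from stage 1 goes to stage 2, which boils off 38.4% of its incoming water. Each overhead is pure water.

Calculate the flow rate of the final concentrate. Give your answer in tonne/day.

741.4 tonne/day

water in feed = 1380×0.775 = 1069.5 tonne/day.
After stage 1: water left = (1−0.346)×1069.5 = 699.45; stream total = 1010 tonne/day.
After stage 2: water left = (1−0.384)×699.45 = 430.86; final concentrate = 741.36 tonne/day.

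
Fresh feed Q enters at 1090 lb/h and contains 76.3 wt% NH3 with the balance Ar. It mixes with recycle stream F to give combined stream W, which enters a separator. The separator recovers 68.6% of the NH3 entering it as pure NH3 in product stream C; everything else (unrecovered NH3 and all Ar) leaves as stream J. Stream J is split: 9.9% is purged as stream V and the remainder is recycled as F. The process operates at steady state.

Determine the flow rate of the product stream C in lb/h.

NH3 in W: m_A = 1090×0.763 + (1−0.099)·(1−0.686)·m_A, so m_A = 831.67/0.7171 = 1159.8 lb/h.
Product C = 0.686×1159.8 = 795.62 lb/h.

795.6 lb/h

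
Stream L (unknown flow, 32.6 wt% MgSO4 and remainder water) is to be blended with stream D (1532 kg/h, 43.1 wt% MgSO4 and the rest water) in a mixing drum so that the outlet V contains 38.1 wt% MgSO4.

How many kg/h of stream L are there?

Let L be the unknown flow. Total out = 1532 + L.
MgSO4 balance: 660.29 + 0.326·L = 0.381·(1532 + L)
(0.326 − 0.381)·L = 0.381×1532 − 660.29 = -76.6
L = -76.6 / -0.055 = 1392.7 kg/h

1393 kg/h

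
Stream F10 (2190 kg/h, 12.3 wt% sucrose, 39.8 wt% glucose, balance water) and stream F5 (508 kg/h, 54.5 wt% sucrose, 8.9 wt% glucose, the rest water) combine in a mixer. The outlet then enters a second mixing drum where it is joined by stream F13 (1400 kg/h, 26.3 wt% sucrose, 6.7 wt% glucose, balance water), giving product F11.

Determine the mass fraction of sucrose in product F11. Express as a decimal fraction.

Overall, product flow = 4098 kg/h.
sucrose in = 2190×0.123 + 508×0.545 + 1400×0.263 = 914.43 kg/h.
sucrose fraction in F11 = 0.223.

0.223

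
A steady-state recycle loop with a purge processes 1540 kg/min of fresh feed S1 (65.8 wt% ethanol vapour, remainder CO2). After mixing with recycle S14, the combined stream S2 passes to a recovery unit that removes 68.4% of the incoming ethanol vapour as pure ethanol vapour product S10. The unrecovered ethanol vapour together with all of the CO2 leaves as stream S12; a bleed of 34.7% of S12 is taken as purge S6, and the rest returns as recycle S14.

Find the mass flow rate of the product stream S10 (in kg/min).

ethanol vapour in S2: m_A = 1540×0.658 + (1−0.347)·(1−0.684)·m_A, so m_A = 1013.3/0.7937 = 1276.8 kg/min.
Product S10 = 0.684×1276.8 = 873.32 kg/min.

873.3 kg/min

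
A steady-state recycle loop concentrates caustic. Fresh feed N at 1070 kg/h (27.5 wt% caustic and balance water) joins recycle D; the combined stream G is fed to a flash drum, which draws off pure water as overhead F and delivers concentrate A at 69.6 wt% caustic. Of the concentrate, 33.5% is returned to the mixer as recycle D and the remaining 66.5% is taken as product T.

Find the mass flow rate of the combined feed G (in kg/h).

Overall caustic balance (none leaves overhead): caustic in fresh feed = caustic in product, i.e. 1070×0.275 = (1−0.335)·A·0.696.
A = 294.25/(0.696×0.665) = 635.75 kg/h.
Recycle D = 0.335×635.75 = 212.98 kg/h.
Combined feed G = 1070 + 212.98 = 1283 kg/h.

1283 kg/h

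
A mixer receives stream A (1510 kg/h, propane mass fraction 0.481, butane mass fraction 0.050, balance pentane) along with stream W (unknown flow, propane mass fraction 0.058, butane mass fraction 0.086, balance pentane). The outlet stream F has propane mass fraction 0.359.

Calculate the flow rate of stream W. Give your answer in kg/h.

Let W be the unknown flow. Total out = 1510 + W.
propane balance: 726.31 + 0.058·W = 0.359·(1510 + W)
(0.058 − 0.359)·W = 0.359×1510 − 726.31 = -184.22
W = -184.22 / -0.301 = 612.03 kg/h

612 kg/h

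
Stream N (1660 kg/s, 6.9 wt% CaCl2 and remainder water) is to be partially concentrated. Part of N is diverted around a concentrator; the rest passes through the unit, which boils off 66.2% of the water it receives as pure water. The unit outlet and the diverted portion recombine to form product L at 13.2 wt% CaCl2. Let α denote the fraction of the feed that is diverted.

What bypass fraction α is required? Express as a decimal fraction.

0.226

All 1660×0.069 = 114.54 kg/s of CaCl2 reaches L, so L = 114.54/0.132 = 867.73 kg/s and vapour = 792.27 kg/s.
The evaporator receives (1−α)·1660 of feed at 0.931 water and removes 0.662 of that water:
0.662×0.931×(1−α)×1660 = 792.27
(1−α) = 792.27/1023.1 = 0.7744;  α = 0.2256.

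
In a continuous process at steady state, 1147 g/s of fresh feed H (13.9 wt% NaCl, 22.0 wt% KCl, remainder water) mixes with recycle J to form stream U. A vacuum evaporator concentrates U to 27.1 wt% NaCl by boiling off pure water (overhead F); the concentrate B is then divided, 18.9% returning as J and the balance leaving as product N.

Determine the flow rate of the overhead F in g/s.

558.7 g/s

Overall NaCl balance (none leaves overhead): NaCl in fresh feed = NaCl in product, i.e. 1147×0.139 = (1−0.189)·B·0.271.
B = 159.43/(0.271×0.811) = 725.42 g/s.
Recycle J = 0.189×725.42 = 137.1 g/s.
Combined feed U = 1147 + 137.1 = 1284.1 g/s.
Overhead F = U − B = 1284.1 − 725.42 = 558.69 g/s.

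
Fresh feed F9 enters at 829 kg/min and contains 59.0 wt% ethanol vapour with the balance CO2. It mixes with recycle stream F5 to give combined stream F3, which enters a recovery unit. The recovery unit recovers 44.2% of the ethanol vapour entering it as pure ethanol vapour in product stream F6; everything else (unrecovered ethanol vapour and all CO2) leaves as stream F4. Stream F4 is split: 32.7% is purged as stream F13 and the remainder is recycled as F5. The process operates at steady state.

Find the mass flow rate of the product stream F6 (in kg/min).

ethanol vapour in F3: m_A = 829×0.590 + (1−0.327)·(1−0.442)·m_A, so m_A = 489.11/0.6245 = 783.25 kg/min.
Product F6 = 0.442×783.25 = 346.19 kg/min.

346.2 kg/min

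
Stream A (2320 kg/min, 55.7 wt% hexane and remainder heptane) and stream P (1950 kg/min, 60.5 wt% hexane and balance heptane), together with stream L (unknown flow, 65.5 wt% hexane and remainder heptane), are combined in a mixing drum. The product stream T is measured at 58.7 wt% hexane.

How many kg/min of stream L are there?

507.4 kg/min

Let L be the unknown flow. Total out = 4270 + L.
hexane balance: 2472 + 0.655·L = 0.587·(4270 + L)
(0.655 − 0.587)·L = 0.587×4270 − 2472 = 34.5
L = 34.5 / 0.068 = 507.35 kg/min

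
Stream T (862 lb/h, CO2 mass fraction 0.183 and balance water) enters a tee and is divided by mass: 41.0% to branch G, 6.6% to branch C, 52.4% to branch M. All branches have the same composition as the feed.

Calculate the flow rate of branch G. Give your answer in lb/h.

Branch G flow = 0.410×862 = 353.42 lb/h.

353.4 lb/h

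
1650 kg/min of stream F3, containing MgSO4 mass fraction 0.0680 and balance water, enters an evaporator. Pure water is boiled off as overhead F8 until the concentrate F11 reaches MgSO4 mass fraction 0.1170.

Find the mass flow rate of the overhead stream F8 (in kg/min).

MgSO4 is conserved: 1650×0.068 = 112.2 kg/min all reports to the concentrate.
Concentrate = 112.2/(target fraction) = 958.97 kg/min.
Overhead = 1650 − 958.97 = 691.03 kg/min.

691 kg/min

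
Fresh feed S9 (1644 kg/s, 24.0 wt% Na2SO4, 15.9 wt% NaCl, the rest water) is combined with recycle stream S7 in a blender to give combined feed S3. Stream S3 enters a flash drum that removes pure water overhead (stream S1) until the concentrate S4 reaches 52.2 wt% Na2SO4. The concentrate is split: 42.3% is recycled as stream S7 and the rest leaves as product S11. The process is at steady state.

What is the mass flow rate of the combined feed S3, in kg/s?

2198 kg/s

Overall Na2SO4 balance (none leaves overhead): Na2SO4 in fresh feed = Na2SO4 in product, i.e. 1644×0.240 = (1−0.423)·S4·0.522.
S4 = 394.56/(0.522×0.577) = 1310 kg/s.
Recycle S7 = 0.423×1310 = 554.12 kg/s.
Combined feed S3 = 1644 + 554.12 = 2198.1 kg/s.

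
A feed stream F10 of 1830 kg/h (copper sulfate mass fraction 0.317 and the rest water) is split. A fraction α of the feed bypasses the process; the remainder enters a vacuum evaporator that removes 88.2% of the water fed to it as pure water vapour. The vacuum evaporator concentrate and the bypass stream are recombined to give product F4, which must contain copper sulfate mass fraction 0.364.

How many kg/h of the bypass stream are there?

1438 kg/h

All 1830×0.317 = 580.11 kg/h of copper sulfate reaches F4, so F4 = 580.11/0.364 = 1593.7 kg/h and vapour = 236.29 kg/h.
The evaporator receives (1−α)·1830 of feed at 0.683 water and removes 0.882 of that water:
0.882×0.683×(1−α)×1830 = 236.29
(1−α) = 236.29/1102.4 = 0.2143;  α = 0.7857.
Bypass flow = 0.7857×1830 = 1437.8 kg/h.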